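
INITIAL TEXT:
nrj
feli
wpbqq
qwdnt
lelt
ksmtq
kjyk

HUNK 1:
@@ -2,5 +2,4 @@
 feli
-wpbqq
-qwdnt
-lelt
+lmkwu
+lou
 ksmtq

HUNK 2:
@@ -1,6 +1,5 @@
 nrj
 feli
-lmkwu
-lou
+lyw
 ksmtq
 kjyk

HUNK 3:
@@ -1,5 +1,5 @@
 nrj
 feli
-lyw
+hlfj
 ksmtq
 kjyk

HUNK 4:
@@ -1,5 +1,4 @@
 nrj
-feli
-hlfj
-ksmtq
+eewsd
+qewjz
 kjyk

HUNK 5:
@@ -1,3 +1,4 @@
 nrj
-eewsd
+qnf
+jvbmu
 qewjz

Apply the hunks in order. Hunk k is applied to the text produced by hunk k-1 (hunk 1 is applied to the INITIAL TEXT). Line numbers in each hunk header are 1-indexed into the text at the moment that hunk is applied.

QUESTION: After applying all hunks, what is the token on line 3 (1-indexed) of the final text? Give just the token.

Answer: jvbmu

Derivation:
Hunk 1: at line 2 remove [wpbqq,qwdnt,lelt] add [lmkwu,lou] -> 6 lines: nrj feli lmkwu lou ksmtq kjyk
Hunk 2: at line 1 remove [lmkwu,lou] add [lyw] -> 5 lines: nrj feli lyw ksmtq kjyk
Hunk 3: at line 1 remove [lyw] add [hlfj] -> 5 lines: nrj feli hlfj ksmtq kjyk
Hunk 4: at line 1 remove [feli,hlfj,ksmtq] add [eewsd,qewjz] -> 4 lines: nrj eewsd qewjz kjyk
Hunk 5: at line 1 remove [eewsd] add [qnf,jvbmu] -> 5 lines: nrj qnf jvbmu qewjz kjyk
Final line 3: jvbmu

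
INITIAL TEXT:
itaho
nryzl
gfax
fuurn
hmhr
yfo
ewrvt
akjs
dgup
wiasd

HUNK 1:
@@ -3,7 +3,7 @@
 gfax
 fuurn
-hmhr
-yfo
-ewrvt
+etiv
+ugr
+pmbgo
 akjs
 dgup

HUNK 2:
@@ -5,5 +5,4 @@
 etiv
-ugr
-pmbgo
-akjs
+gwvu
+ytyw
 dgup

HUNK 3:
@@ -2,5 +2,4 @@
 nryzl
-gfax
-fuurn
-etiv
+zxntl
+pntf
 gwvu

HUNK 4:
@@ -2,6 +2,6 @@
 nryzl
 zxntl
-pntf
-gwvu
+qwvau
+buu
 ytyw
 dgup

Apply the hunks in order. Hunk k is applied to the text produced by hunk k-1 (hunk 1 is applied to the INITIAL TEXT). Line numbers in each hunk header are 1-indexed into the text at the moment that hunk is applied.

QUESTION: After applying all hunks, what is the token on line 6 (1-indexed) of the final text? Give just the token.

Hunk 1: at line 3 remove [hmhr,yfo,ewrvt] add [etiv,ugr,pmbgo] -> 10 lines: itaho nryzl gfax fuurn etiv ugr pmbgo akjs dgup wiasd
Hunk 2: at line 5 remove [ugr,pmbgo,akjs] add [gwvu,ytyw] -> 9 lines: itaho nryzl gfax fuurn etiv gwvu ytyw dgup wiasd
Hunk 3: at line 2 remove [gfax,fuurn,etiv] add [zxntl,pntf] -> 8 lines: itaho nryzl zxntl pntf gwvu ytyw dgup wiasd
Hunk 4: at line 2 remove [pntf,gwvu] add [qwvau,buu] -> 8 lines: itaho nryzl zxntl qwvau buu ytyw dgup wiasd
Final line 6: ytyw

Answer: ytyw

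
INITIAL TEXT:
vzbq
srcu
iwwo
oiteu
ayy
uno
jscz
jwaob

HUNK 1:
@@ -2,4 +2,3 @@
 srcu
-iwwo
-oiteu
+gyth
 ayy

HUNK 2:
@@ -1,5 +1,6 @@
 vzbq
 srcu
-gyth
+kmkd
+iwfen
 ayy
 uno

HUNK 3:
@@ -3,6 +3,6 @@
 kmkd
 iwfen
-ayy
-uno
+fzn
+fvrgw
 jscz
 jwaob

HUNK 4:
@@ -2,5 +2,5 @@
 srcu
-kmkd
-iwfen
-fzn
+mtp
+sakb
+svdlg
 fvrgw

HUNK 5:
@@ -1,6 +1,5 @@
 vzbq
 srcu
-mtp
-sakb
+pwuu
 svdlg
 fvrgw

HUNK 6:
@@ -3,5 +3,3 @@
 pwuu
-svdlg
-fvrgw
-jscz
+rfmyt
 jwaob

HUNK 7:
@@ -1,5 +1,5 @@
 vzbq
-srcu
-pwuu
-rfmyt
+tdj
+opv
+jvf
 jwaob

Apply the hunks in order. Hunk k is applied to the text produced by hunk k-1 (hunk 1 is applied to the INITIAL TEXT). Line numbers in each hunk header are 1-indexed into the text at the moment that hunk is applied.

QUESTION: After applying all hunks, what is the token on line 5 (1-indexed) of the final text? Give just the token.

Answer: jwaob

Derivation:
Hunk 1: at line 2 remove [iwwo,oiteu] add [gyth] -> 7 lines: vzbq srcu gyth ayy uno jscz jwaob
Hunk 2: at line 1 remove [gyth] add [kmkd,iwfen] -> 8 lines: vzbq srcu kmkd iwfen ayy uno jscz jwaob
Hunk 3: at line 3 remove [ayy,uno] add [fzn,fvrgw] -> 8 lines: vzbq srcu kmkd iwfen fzn fvrgw jscz jwaob
Hunk 4: at line 2 remove [kmkd,iwfen,fzn] add [mtp,sakb,svdlg] -> 8 lines: vzbq srcu mtp sakb svdlg fvrgw jscz jwaob
Hunk 5: at line 1 remove [mtp,sakb] add [pwuu] -> 7 lines: vzbq srcu pwuu svdlg fvrgw jscz jwaob
Hunk 6: at line 3 remove [svdlg,fvrgw,jscz] add [rfmyt] -> 5 lines: vzbq srcu pwuu rfmyt jwaob
Hunk 7: at line 1 remove [srcu,pwuu,rfmyt] add [tdj,opv,jvf] -> 5 lines: vzbq tdj opv jvf jwaob
Final line 5: jwaob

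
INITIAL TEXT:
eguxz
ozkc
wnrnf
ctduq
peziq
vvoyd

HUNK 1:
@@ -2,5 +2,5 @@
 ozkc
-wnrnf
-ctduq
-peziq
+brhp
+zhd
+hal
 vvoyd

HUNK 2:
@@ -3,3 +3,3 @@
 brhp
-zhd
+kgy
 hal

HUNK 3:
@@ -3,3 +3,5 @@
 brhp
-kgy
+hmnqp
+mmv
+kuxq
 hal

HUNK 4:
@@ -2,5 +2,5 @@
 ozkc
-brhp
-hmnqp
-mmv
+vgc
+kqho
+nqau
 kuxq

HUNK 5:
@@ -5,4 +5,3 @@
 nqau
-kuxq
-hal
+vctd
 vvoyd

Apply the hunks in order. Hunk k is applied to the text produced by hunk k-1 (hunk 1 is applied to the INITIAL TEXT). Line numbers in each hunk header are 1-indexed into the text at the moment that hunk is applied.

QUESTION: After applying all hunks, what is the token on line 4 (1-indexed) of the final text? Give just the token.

Hunk 1: at line 2 remove [wnrnf,ctduq,peziq] add [brhp,zhd,hal] -> 6 lines: eguxz ozkc brhp zhd hal vvoyd
Hunk 2: at line 3 remove [zhd] add [kgy] -> 6 lines: eguxz ozkc brhp kgy hal vvoyd
Hunk 3: at line 3 remove [kgy] add [hmnqp,mmv,kuxq] -> 8 lines: eguxz ozkc brhp hmnqp mmv kuxq hal vvoyd
Hunk 4: at line 2 remove [brhp,hmnqp,mmv] add [vgc,kqho,nqau] -> 8 lines: eguxz ozkc vgc kqho nqau kuxq hal vvoyd
Hunk 5: at line 5 remove [kuxq,hal] add [vctd] -> 7 lines: eguxz ozkc vgc kqho nqau vctd vvoyd
Final line 4: kqho

Answer: kqho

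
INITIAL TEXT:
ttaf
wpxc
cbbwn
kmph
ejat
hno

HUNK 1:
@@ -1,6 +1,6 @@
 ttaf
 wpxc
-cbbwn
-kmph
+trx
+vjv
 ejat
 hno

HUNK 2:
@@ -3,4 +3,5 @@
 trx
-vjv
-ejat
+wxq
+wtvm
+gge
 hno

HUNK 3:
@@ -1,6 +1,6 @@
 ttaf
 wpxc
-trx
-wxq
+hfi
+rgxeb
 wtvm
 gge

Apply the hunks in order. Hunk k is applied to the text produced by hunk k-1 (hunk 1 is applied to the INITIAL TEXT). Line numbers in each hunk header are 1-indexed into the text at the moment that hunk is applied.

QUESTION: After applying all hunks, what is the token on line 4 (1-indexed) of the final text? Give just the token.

Answer: rgxeb

Derivation:
Hunk 1: at line 1 remove [cbbwn,kmph] add [trx,vjv] -> 6 lines: ttaf wpxc trx vjv ejat hno
Hunk 2: at line 3 remove [vjv,ejat] add [wxq,wtvm,gge] -> 7 lines: ttaf wpxc trx wxq wtvm gge hno
Hunk 3: at line 1 remove [trx,wxq] add [hfi,rgxeb] -> 7 lines: ttaf wpxc hfi rgxeb wtvm gge hno
Final line 4: rgxeb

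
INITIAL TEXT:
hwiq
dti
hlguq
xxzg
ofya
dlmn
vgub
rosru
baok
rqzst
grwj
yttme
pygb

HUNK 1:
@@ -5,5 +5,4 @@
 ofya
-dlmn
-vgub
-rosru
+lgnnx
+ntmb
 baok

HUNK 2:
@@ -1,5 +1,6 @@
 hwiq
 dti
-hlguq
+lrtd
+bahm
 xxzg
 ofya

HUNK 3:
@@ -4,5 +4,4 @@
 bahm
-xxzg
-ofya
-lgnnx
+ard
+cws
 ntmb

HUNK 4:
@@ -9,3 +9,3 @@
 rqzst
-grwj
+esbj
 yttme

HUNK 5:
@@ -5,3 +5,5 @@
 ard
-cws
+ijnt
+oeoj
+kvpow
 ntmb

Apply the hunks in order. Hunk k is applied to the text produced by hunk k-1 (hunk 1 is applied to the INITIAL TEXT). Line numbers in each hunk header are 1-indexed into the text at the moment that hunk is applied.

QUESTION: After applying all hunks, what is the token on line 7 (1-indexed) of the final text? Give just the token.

Hunk 1: at line 5 remove [dlmn,vgub,rosru] add [lgnnx,ntmb] -> 12 lines: hwiq dti hlguq xxzg ofya lgnnx ntmb baok rqzst grwj yttme pygb
Hunk 2: at line 1 remove [hlguq] add [lrtd,bahm] -> 13 lines: hwiq dti lrtd bahm xxzg ofya lgnnx ntmb baok rqzst grwj yttme pygb
Hunk 3: at line 4 remove [xxzg,ofya,lgnnx] add [ard,cws] -> 12 lines: hwiq dti lrtd bahm ard cws ntmb baok rqzst grwj yttme pygb
Hunk 4: at line 9 remove [grwj] add [esbj] -> 12 lines: hwiq dti lrtd bahm ard cws ntmb baok rqzst esbj yttme pygb
Hunk 5: at line 5 remove [cws] add [ijnt,oeoj,kvpow] -> 14 lines: hwiq dti lrtd bahm ard ijnt oeoj kvpow ntmb baok rqzst esbj yttme pygb
Final line 7: oeoj

Answer: oeoj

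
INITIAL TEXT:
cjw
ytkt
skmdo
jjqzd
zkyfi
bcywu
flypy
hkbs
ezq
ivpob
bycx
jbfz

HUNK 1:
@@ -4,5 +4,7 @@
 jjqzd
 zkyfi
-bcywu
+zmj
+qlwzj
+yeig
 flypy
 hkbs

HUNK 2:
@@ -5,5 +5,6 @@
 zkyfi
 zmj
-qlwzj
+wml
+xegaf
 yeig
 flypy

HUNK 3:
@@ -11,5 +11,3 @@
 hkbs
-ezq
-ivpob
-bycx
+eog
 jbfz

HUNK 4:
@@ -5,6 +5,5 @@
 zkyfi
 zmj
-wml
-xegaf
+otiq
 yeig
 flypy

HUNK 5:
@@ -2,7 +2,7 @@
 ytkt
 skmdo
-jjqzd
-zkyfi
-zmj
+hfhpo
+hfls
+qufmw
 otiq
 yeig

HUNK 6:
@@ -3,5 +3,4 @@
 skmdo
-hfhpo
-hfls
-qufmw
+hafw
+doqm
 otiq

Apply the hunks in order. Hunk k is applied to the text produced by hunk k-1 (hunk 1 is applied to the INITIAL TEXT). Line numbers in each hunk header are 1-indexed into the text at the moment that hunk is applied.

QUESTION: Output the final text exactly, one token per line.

Answer: cjw
ytkt
skmdo
hafw
doqm
otiq
yeig
flypy
hkbs
eog
jbfz

Derivation:
Hunk 1: at line 4 remove [bcywu] add [zmj,qlwzj,yeig] -> 14 lines: cjw ytkt skmdo jjqzd zkyfi zmj qlwzj yeig flypy hkbs ezq ivpob bycx jbfz
Hunk 2: at line 5 remove [qlwzj] add [wml,xegaf] -> 15 lines: cjw ytkt skmdo jjqzd zkyfi zmj wml xegaf yeig flypy hkbs ezq ivpob bycx jbfz
Hunk 3: at line 11 remove [ezq,ivpob,bycx] add [eog] -> 13 lines: cjw ytkt skmdo jjqzd zkyfi zmj wml xegaf yeig flypy hkbs eog jbfz
Hunk 4: at line 5 remove [wml,xegaf] add [otiq] -> 12 lines: cjw ytkt skmdo jjqzd zkyfi zmj otiq yeig flypy hkbs eog jbfz
Hunk 5: at line 2 remove [jjqzd,zkyfi,zmj] add [hfhpo,hfls,qufmw] -> 12 lines: cjw ytkt skmdo hfhpo hfls qufmw otiq yeig flypy hkbs eog jbfz
Hunk 6: at line 3 remove [hfhpo,hfls,qufmw] add [hafw,doqm] -> 11 lines: cjw ytkt skmdo hafw doqm otiq yeig flypy hkbs eog jbfz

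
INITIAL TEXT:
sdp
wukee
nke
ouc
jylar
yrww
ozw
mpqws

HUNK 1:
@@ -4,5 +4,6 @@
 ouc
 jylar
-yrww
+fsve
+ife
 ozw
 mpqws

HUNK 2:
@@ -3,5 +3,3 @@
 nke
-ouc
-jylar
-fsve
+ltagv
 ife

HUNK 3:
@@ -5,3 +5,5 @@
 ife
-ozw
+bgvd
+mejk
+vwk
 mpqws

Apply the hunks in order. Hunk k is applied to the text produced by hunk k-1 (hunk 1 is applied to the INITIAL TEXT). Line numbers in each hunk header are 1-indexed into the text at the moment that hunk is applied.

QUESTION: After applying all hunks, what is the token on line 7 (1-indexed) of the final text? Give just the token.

Hunk 1: at line 4 remove [yrww] add [fsve,ife] -> 9 lines: sdp wukee nke ouc jylar fsve ife ozw mpqws
Hunk 2: at line 3 remove [ouc,jylar,fsve] add [ltagv] -> 7 lines: sdp wukee nke ltagv ife ozw mpqws
Hunk 3: at line 5 remove [ozw] add [bgvd,mejk,vwk] -> 9 lines: sdp wukee nke ltagv ife bgvd mejk vwk mpqws
Final line 7: mejk

Answer: mejk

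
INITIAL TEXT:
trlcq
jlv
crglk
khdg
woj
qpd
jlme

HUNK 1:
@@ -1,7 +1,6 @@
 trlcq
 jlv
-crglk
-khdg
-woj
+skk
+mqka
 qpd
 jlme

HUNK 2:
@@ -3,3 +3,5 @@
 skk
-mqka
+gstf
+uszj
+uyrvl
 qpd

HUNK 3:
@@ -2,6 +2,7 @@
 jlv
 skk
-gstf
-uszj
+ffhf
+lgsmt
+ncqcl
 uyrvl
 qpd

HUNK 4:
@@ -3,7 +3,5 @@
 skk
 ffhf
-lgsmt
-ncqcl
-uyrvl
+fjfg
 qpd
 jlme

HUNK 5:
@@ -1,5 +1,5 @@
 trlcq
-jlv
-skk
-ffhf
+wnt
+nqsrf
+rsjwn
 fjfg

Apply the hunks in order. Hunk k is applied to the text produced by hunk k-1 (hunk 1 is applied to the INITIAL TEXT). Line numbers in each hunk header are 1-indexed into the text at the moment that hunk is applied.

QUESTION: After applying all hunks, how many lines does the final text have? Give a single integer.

Hunk 1: at line 1 remove [crglk,khdg,woj] add [skk,mqka] -> 6 lines: trlcq jlv skk mqka qpd jlme
Hunk 2: at line 3 remove [mqka] add [gstf,uszj,uyrvl] -> 8 lines: trlcq jlv skk gstf uszj uyrvl qpd jlme
Hunk 3: at line 2 remove [gstf,uszj] add [ffhf,lgsmt,ncqcl] -> 9 lines: trlcq jlv skk ffhf lgsmt ncqcl uyrvl qpd jlme
Hunk 4: at line 3 remove [lgsmt,ncqcl,uyrvl] add [fjfg] -> 7 lines: trlcq jlv skk ffhf fjfg qpd jlme
Hunk 5: at line 1 remove [jlv,skk,ffhf] add [wnt,nqsrf,rsjwn] -> 7 lines: trlcq wnt nqsrf rsjwn fjfg qpd jlme
Final line count: 7

Answer: 7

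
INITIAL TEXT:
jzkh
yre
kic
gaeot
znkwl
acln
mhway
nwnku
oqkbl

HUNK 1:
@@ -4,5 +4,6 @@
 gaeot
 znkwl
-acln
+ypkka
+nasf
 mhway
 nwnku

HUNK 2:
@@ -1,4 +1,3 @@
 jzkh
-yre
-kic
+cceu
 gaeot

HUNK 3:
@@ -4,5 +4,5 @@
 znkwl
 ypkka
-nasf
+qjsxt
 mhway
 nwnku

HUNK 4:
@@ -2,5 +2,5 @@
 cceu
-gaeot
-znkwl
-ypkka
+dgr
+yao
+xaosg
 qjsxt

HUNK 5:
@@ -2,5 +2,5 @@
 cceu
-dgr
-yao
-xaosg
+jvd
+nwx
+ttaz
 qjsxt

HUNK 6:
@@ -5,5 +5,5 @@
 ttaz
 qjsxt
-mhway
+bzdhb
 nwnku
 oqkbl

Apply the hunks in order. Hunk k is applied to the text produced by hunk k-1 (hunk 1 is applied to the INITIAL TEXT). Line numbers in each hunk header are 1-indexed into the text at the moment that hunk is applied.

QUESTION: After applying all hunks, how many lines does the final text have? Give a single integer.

Hunk 1: at line 4 remove [acln] add [ypkka,nasf] -> 10 lines: jzkh yre kic gaeot znkwl ypkka nasf mhway nwnku oqkbl
Hunk 2: at line 1 remove [yre,kic] add [cceu] -> 9 lines: jzkh cceu gaeot znkwl ypkka nasf mhway nwnku oqkbl
Hunk 3: at line 4 remove [nasf] add [qjsxt] -> 9 lines: jzkh cceu gaeot znkwl ypkka qjsxt mhway nwnku oqkbl
Hunk 4: at line 2 remove [gaeot,znkwl,ypkka] add [dgr,yao,xaosg] -> 9 lines: jzkh cceu dgr yao xaosg qjsxt mhway nwnku oqkbl
Hunk 5: at line 2 remove [dgr,yao,xaosg] add [jvd,nwx,ttaz] -> 9 lines: jzkh cceu jvd nwx ttaz qjsxt mhway nwnku oqkbl
Hunk 6: at line 5 remove [mhway] add [bzdhb] -> 9 lines: jzkh cceu jvd nwx ttaz qjsxt bzdhb nwnku oqkbl
Final line count: 9

Answer: 9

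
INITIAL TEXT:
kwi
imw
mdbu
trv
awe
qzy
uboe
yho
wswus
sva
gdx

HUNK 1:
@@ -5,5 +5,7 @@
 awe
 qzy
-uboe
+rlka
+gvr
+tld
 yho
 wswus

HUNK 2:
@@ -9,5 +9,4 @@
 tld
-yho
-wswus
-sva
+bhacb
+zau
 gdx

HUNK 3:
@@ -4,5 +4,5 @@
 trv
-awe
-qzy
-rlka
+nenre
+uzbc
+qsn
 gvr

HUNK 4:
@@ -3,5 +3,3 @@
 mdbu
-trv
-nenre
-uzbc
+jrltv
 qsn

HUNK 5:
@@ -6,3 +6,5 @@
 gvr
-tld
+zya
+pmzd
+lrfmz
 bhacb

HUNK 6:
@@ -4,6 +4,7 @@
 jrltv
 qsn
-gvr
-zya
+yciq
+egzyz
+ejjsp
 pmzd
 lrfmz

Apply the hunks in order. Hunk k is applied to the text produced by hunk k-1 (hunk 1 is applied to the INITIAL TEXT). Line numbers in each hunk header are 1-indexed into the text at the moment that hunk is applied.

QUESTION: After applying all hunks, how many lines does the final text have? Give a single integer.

Answer: 13

Derivation:
Hunk 1: at line 5 remove [uboe] add [rlka,gvr,tld] -> 13 lines: kwi imw mdbu trv awe qzy rlka gvr tld yho wswus sva gdx
Hunk 2: at line 9 remove [yho,wswus,sva] add [bhacb,zau] -> 12 lines: kwi imw mdbu trv awe qzy rlka gvr tld bhacb zau gdx
Hunk 3: at line 4 remove [awe,qzy,rlka] add [nenre,uzbc,qsn] -> 12 lines: kwi imw mdbu trv nenre uzbc qsn gvr tld bhacb zau gdx
Hunk 4: at line 3 remove [trv,nenre,uzbc] add [jrltv] -> 10 lines: kwi imw mdbu jrltv qsn gvr tld bhacb zau gdx
Hunk 5: at line 6 remove [tld] add [zya,pmzd,lrfmz] -> 12 lines: kwi imw mdbu jrltv qsn gvr zya pmzd lrfmz bhacb zau gdx
Hunk 6: at line 4 remove [gvr,zya] add [yciq,egzyz,ejjsp] -> 13 lines: kwi imw mdbu jrltv qsn yciq egzyz ejjsp pmzd lrfmz bhacb zau gdx
Final line count: 13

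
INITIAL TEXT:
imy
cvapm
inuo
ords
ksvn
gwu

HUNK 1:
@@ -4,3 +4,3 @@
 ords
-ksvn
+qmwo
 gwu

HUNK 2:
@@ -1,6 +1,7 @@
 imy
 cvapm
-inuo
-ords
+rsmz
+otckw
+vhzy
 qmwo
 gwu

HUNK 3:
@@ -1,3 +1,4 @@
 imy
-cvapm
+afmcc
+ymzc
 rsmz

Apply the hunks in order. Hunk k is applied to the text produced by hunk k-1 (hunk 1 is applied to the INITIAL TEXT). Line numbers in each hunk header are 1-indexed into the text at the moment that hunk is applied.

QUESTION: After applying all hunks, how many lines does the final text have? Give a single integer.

Answer: 8

Derivation:
Hunk 1: at line 4 remove [ksvn] add [qmwo] -> 6 lines: imy cvapm inuo ords qmwo gwu
Hunk 2: at line 1 remove [inuo,ords] add [rsmz,otckw,vhzy] -> 7 lines: imy cvapm rsmz otckw vhzy qmwo gwu
Hunk 3: at line 1 remove [cvapm] add [afmcc,ymzc] -> 8 lines: imy afmcc ymzc rsmz otckw vhzy qmwo gwu
Final line count: 8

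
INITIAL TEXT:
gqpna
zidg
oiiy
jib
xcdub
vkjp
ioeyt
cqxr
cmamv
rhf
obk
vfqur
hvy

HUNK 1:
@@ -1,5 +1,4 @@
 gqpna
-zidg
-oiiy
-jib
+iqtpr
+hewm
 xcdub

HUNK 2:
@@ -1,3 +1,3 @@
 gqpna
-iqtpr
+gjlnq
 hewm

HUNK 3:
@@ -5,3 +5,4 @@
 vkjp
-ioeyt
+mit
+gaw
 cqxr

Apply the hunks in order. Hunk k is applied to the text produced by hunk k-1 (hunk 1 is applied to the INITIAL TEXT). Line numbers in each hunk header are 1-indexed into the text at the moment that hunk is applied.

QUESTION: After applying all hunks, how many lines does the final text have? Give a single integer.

Hunk 1: at line 1 remove [zidg,oiiy,jib] add [iqtpr,hewm] -> 12 lines: gqpna iqtpr hewm xcdub vkjp ioeyt cqxr cmamv rhf obk vfqur hvy
Hunk 2: at line 1 remove [iqtpr] add [gjlnq] -> 12 lines: gqpna gjlnq hewm xcdub vkjp ioeyt cqxr cmamv rhf obk vfqur hvy
Hunk 3: at line 5 remove [ioeyt] add [mit,gaw] -> 13 lines: gqpna gjlnq hewm xcdub vkjp mit gaw cqxr cmamv rhf obk vfqur hvy
Final line count: 13

Answer: 13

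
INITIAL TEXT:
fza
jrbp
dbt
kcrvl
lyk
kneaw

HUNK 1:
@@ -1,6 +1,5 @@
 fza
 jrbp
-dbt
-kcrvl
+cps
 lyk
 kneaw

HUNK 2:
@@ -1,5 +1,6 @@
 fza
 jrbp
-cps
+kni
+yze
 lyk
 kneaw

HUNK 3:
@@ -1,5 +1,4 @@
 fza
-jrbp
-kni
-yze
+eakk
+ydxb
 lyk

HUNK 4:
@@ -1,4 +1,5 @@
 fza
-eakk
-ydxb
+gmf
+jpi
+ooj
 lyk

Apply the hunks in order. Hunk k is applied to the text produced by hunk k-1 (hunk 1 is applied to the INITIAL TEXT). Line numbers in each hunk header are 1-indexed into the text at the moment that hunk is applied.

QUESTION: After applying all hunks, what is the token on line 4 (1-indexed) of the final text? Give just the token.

Answer: ooj

Derivation:
Hunk 1: at line 1 remove [dbt,kcrvl] add [cps] -> 5 lines: fza jrbp cps lyk kneaw
Hunk 2: at line 1 remove [cps] add [kni,yze] -> 6 lines: fza jrbp kni yze lyk kneaw
Hunk 3: at line 1 remove [jrbp,kni,yze] add [eakk,ydxb] -> 5 lines: fza eakk ydxb lyk kneaw
Hunk 4: at line 1 remove [eakk,ydxb] add [gmf,jpi,ooj] -> 6 lines: fza gmf jpi ooj lyk kneaw
Final line 4: ooj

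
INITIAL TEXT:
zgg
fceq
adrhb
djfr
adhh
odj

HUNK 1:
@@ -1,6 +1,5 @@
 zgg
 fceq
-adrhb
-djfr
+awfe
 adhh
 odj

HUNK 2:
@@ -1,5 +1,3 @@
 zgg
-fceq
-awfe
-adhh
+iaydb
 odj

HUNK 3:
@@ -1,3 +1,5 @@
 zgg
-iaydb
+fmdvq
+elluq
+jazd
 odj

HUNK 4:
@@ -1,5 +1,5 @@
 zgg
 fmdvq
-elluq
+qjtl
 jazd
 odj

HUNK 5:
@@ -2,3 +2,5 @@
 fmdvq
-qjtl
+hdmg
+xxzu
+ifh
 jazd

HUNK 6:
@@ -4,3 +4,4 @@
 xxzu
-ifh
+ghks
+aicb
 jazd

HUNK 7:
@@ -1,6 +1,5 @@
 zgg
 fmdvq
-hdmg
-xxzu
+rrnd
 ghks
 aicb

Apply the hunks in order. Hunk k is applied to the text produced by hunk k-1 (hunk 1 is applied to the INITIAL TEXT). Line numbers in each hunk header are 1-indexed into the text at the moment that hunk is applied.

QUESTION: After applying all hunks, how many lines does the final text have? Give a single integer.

Answer: 7

Derivation:
Hunk 1: at line 1 remove [adrhb,djfr] add [awfe] -> 5 lines: zgg fceq awfe adhh odj
Hunk 2: at line 1 remove [fceq,awfe,adhh] add [iaydb] -> 3 lines: zgg iaydb odj
Hunk 3: at line 1 remove [iaydb] add [fmdvq,elluq,jazd] -> 5 lines: zgg fmdvq elluq jazd odj
Hunk 4: at line 1 remove [elluq] add [qjtl] -> 5 lines: zgg fmdvq qjtl jazd odj
Hunk 5: at line 2 remove [qjtl] add [hdmg,xxzu,ifh] -> 7 lines: zgg fmdvq hdmg xxzu ifh jazd odj
Hunk 6: at line 4 remove [ifh] add [ghks,aicb] -> 8 lines: zgg fmdvq hdmg xxzu ghks aicb jazd odj
Hunk 7: at line 1 remove [hdmg,xxzu] add [rrnd] -> 7 lines: zgg fmdvq rrnd ghks aicb jazd odj
Final line count: 7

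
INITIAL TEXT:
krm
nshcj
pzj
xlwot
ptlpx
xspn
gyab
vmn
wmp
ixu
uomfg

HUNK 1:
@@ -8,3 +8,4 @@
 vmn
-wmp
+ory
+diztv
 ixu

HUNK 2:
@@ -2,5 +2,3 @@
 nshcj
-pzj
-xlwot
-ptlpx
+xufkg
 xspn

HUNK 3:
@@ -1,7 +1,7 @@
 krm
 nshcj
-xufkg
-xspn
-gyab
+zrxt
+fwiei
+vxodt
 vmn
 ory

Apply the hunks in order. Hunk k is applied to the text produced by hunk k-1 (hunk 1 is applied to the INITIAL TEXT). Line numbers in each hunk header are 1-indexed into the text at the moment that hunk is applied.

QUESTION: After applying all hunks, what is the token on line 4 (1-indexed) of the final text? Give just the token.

Hunk 1: at line 8 remove [wmp] add [ory,diztv] -> 12 lines: krm nshcj pzj xlwot ptlpx xspn gyab vmn ory diztv ixu uomfg
Hunk 2: at line 2 remove [pzj,xlwot,ptlpx] add [xufkg] -> 10 lines: krm nshcj xufkg xspn gyab vmn ory diztv ixu uomfg
Hunk 3: at line 1 remove [xufkg,xspn,gyab] add [zrxt,fwiei,vxodt] -> 10 lines: krm nshcj zrxt fwiei vxodt vmn ory diztv ixu uomfg
Final line 4: fwiei

Answer: fwiei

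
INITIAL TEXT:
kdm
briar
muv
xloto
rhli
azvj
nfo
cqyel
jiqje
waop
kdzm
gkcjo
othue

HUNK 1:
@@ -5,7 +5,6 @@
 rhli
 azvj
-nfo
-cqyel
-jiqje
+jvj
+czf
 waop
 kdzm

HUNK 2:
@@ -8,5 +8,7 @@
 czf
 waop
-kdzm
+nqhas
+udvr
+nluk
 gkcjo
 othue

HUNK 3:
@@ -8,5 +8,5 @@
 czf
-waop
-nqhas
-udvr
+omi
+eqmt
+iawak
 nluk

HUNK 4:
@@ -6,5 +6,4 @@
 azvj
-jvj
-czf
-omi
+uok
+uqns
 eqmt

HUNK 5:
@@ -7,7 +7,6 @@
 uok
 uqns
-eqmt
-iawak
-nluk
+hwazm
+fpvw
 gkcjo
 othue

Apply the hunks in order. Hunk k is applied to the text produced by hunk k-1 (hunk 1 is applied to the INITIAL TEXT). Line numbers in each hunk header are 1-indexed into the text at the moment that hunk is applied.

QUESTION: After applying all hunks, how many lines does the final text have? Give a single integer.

Answer: 12

Derivation:
Hunk 1: at line 5 remove [nfo,cqyel,jiqje] add [jvj,czf] -> 12 lines: kdm briar muv xloto rhli azvj jvj czf waop kdzm gkcjo othue
Hunk 2: at line 8 remove [kdzm] add [nqhas,udvr,nluk] -> 14 lines: kdm briar muv xloto rhli azvj jvj czf waop nqhas udvr nluk gkcjo othue
Hunk 3: at line 8 remove [waop,nqhas,udvr] add [omi,eqmt,iawak] -> 14 lines: kdm briar muv xloto rhli azvj jvj czf omi eqmt iawak nluk gkcjo othue
Hunk 4: at line 6 remove [jvj,czf,omi] add [uok,uqns] -> 13 lines: kdm briar muv xloto rhli azvj uok uqns eqmt iawak nluk gkcjo othue
Hunk 5: at line 7 remove [eqmt,iawak,nluk] add [hwazm,fpvw] -> 12 lines: kdm briar muv xloto rhli azvj uok uqns hwazm fpvw gkcjo othue
Final line count: 12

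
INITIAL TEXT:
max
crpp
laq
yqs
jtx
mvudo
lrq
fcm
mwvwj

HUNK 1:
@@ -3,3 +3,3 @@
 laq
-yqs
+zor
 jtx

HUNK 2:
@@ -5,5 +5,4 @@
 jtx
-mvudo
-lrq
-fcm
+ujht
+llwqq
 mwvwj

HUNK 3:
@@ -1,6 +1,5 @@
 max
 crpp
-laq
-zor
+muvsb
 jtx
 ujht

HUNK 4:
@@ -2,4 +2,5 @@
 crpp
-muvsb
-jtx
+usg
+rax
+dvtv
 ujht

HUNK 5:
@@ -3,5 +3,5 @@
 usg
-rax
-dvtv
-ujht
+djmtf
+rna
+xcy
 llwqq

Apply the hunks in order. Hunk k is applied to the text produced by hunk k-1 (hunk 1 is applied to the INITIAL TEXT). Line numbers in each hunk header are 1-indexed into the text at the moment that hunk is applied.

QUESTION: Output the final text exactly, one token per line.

Hunk 1: at line 3 remove [yqs] add [zor] -> 9 lines: max crpp laq zor jtx mvudo lrq fcm mwvwj
Hunk 2: at line 5 remove [mvudo,lrq,fcm] add [ujht,llwqq] -> 8 lines: max crpp laq zor jtx ujht llwqq mwvwj
Hunk 3: at line 1 remove [laq,zor] add [muvsb] -> 7 lines: max crpp muvsb jtx ujht llwqq mwvwj
Hunk 4: at line 2 remove [muvsb,jtx] add [usg,rax,dvtv] -> 8 lines: max crpp usg rax dvtv ujht llwqq mwvwj
Hunk 5: at line 3 remove [rax,dvtv,ujht] add [djmtf,rna,xcy] -> 8 lines: max crpp usg djmtf rna xcy llwqq mwvwj

Answer: max
crpp
usg
djmtf
rna
xcy
llwqq
mwvwj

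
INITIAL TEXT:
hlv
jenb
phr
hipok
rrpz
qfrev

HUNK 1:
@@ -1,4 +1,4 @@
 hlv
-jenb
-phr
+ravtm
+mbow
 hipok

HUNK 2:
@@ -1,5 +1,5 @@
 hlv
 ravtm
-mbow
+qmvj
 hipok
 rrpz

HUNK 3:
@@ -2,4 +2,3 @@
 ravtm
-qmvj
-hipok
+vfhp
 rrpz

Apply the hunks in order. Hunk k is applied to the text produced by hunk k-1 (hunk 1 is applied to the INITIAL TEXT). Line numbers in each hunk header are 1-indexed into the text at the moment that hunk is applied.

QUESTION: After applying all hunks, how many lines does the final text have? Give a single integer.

Answer: 5

Derivation:
Hunk 1: at line 1 remove [jenb,phr] add [ravtm,mbow] -> 6 lines: hlv ravtm mbow hipok rrpz qfrev
Hunk 2: at line 1 remove [mbow] add [qmvj] -> 6 lines: hlv ravtm qmvj hipok rrpz qfrev
Hunk 3: at line 2 remove [qmvj,hipok] add [vfhp] -> 5 lines: hlv ravtm vfhp rrpz qfrev
Final line count: 5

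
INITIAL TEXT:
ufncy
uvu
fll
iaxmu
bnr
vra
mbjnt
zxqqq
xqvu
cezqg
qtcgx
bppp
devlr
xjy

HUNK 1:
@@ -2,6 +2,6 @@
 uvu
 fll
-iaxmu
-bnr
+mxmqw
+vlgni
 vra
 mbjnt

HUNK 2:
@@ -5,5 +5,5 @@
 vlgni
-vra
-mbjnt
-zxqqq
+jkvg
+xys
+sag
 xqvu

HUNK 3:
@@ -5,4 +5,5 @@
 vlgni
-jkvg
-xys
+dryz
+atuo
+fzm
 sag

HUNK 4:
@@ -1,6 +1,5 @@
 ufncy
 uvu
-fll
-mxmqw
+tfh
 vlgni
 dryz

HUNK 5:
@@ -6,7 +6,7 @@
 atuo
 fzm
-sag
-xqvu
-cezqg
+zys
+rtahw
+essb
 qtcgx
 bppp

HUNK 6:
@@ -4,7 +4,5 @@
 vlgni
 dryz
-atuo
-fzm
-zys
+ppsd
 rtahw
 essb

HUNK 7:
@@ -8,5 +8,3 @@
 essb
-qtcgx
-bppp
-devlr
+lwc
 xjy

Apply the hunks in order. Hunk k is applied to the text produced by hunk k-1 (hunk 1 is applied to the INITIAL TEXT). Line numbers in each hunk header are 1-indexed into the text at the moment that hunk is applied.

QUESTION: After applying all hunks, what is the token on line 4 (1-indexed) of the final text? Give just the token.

Hunk 1: at line 2 remove [iaxmu,bnr] add [mxmqw,vlgni] -> 14 lines: ufncy uvu fll mxmqw vlgni vra mbjnt zxqqq xqvu cezqg qtcgx bppp devlr xjy
Hunk 2: at line 5 remove [vra,mbjnt,zxqqq] add [jkvg,xys,sag] -> 14 lines: ufncy uvu fll mxmqw vlgni jkvg xys sag xqvu cezqg qtcgx bppp devlr xjy
Hunk 3: at line 5 remove [jkvg,xys] add [dryz,atuo,fzm] -> 15 lines: ufncy uvu fll mxmqw vlgni dryz atuo fzm sag xqvu cezqg qtcgx bppp devlr xjy
Hunk 4: at line 1 remove [fll,mxmqw] add [tfh] -> 14 lines: ufncy uvu tfh vlgni dryz atuo fzm sag xqvu cezqg qtcgx bppp devlr xjy
Hunk 5: at line 6 remove [sag,xqvu,cezqg] add [zys,rtahw,essb] -> 14 lines: ufncy uvu tfh vlgni dryz atuo fzm zys rtahw essb qtcgx bppp devlr xjy
Hunk 6: at line 4 remove [atuo,fzm,zys] add [ppsd] -> 12 lines: ufncy uvu tfh vlgni dryz ppsd rtahw essb qtcgx bppp devlr xjy
Hunk 7: at line 8 remove [qtcgx,bppp,devlr] add [lwc] -> 10 lines: ufncy uvu tfh vlgni dryz ppsd rtahw essb lwc xjy
Final line 4: vlgni

Answer: vlgni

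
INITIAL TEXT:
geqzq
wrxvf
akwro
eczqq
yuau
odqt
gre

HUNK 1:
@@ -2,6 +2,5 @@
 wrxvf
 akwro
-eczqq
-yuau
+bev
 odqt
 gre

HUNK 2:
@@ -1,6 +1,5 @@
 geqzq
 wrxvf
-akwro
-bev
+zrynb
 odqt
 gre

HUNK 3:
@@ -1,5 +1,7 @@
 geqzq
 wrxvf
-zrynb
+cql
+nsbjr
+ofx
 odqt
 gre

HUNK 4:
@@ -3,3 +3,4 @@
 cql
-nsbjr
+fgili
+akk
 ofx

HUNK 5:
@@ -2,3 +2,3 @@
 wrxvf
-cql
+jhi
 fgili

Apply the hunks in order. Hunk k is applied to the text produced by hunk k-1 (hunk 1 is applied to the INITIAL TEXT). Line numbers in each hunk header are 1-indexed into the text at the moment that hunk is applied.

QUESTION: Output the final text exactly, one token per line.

Hunk 1: at line 2 remove [eczqq,yuau] add [bev] -> 6 lines: geqzq wrxvf akwro bev odqt gre
Hunk 2: at line 1 remove [akwro,bev] add [zrynb] -> 5 lines: geqzq wrxvf zrynb odqt gre
Hunk 3: at line 1 remove [zrynb] add [cql,nsbjr,ofx] -> 7 lines: geqzq wrxvf cql nsbjr ofx odqt gre
Hunk 4: at line 3 remove [nsbjr] add [fgili,akk] -> 8 lines: geqzq wrxvf cql fgili akk ofx odqt gre
Hunk 5: at line 2 remove [cql] add [jhi] -> 8 lines: geqzq wrxvf jhi fgili akk ofx odqt gre

Answer: geqzq
wrxvf
jhi
fgili
akk
ofx
odqt
gre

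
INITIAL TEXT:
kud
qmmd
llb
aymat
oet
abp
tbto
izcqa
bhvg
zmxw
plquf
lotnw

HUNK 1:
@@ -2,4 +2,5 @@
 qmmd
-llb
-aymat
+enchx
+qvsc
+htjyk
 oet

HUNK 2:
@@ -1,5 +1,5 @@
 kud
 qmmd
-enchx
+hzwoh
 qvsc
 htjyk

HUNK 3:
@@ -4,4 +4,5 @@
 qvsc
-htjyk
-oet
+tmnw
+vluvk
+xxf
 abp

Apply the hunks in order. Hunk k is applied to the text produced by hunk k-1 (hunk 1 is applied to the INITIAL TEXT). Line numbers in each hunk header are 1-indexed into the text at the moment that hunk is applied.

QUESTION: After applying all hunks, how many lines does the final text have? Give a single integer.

Hunk 1: at line 2 remove [llb,aymat] add [enchx,qvsc,htjyk] -> 13 lines: kud qmmd enchx qvsc htjyk oet abp tbto izcqa bhvg zmxw plquf lotnw
Hunk 2: at line 1 remove [enchx] add [hzwoh] -> 13 lines: kud qmmd hzwoh qvsc htjyk oet abp tbto izcqa bhvg zmxw plquf lotnw
Hunk 3: at line 4 remove [htjyk,oet] add [tmnw,vluvk,xxf] -> 14 lines: kud qmmd hzwoh qvsc tmnw vluvk xxf abp tbto izcqa bhvg zmxw plquf lotnw
Final line count: 14

Answer: 14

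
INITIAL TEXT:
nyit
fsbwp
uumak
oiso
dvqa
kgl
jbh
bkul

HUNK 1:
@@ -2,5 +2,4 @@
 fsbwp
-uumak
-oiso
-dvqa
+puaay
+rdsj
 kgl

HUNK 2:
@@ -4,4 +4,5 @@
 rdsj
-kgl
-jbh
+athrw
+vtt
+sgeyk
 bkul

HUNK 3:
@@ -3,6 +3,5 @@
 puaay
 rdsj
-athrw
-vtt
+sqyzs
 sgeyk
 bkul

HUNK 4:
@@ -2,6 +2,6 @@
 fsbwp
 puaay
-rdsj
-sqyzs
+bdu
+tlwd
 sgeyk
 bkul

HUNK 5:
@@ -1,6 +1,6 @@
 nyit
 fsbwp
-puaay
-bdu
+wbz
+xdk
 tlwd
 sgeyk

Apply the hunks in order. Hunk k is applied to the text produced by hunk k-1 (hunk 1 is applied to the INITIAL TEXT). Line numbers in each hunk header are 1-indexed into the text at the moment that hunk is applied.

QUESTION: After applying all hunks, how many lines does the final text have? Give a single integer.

Answer: 7

Derivation:
Hunk 1: at line 2 remove [uumak,oiso,dvqa] add [puaay,rdsj] -> 7 lines: nyit fsbwp puaay rdsj kgl jbh bkul
Hunk 2: at line 4 remove [kgl,jbh] add [athrw,vtt,sgeyk] -> 8 lines: nyit fsbwp puaay rdsj athrw vtt sgeyk bkul
Hunk 3: at line 3 remove [athrw,vtt] add [sqyzs] -> 7 lines: nyit fsbwp puaay rdsj sqyzs sgeyk bkul
Hunk 4: at line 2 remove [rdsj,sqyzs] add [bdu,tlwd] -> 7 lines: nyit fsbwp puaay bdu tlwd sgeyk bkul
Hunk 5: at line 1 remove [puaay,bdu] add [wbz,xdk] -> 7 lines: nyit fsbwp wbz xdk tlwd sgeyk bkul
Final line count: 7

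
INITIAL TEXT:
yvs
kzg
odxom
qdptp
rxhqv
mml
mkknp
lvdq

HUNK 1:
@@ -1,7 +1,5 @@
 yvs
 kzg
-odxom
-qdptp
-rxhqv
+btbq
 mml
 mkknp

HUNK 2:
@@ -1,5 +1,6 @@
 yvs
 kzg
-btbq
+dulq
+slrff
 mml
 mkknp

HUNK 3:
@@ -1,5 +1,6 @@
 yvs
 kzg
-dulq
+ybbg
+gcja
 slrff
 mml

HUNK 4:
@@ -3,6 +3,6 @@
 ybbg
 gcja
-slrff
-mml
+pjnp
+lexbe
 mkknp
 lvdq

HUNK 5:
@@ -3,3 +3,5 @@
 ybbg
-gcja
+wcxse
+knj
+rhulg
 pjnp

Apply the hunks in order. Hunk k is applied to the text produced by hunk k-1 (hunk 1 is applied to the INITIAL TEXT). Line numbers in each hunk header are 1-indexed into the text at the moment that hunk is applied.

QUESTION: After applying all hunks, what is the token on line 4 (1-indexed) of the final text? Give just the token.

Hunk 1: at line 1 remove [odxom,qdptp,rxhqv] add [btbq] -> 6 lines: yvs kzg btbq mml mkknp lvdq
Hunk 2: at line 1 remove [btbq] add [dulq,slrff] -> 7 lines: yvs kzg dulq slrff mml mkknp lvdq
Hunk 3: at line 1 remove [dulq] add [ybbg,gcja] -> 8 lines: yvs kzg ybbg gcja slrff mml mkknp lvdq
Hunk 4: at line 3 remove [slrff,mml] add [pjnp,lexbe] -> 8 lines: yvs kzg ybbg gcja pjnp lexbe mkknp lvdq
Hunk 5: at line 3 remove [gcja] add [wcxse,knj,rhulg] -> 10 lines: yvs kzg ybbg wcxse knj rhulg pjnp lexbe mkknp lvdq
Final line 4: wcxse

Answer: wcxse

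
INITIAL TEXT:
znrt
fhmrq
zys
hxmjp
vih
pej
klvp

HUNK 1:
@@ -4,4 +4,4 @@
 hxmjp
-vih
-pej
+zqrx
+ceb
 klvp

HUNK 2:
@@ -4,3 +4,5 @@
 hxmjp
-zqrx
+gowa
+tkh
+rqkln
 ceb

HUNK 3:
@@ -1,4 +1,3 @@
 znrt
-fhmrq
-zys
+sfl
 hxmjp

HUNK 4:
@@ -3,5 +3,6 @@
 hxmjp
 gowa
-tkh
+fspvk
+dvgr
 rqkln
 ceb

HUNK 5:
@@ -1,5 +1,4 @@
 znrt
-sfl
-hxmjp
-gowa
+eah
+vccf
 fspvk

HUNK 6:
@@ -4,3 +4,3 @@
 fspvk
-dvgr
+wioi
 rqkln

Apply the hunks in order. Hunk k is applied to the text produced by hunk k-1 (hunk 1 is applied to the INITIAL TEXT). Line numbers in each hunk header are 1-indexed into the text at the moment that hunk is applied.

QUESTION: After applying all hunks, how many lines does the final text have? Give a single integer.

Hunk 1: at line 4 remove [vih,pej] add [zqrx,ceb] -> 7 lines: znrt fhmrq zys hxmjp zqrx ceb klvp
Hunk 2: at line 4 remove [zqrx] add [gowa,tkh,rqkln] -> 9 lines: znrt fhmrq zys hxmjp gowa tkh rqkln ceb klvp
Hunk 3: at line 1 remove [fhmrq,zys] add [sfl] -> 8 lines: znrt sfl hxmjp gowa tkh rqkln ceb klvp
Hunk 4: at line 3 remove [tkh] add [fspvk,dvgr] -> 9 lines: znrt sfl hxmjp gowa fspvk dvgr rqkln ceb klvp
Hunk 5: at line 1 remove [sfl,hxmjp,gowa] add [eah,vccf] -> 8 lines: znrt eah vccf fspvk dvgr rqkln ceb klvp
Hunk 6: at line 4 remove [dvgr] add [wioi] -> 8 lines: znrt eah vccf fspvk wioi rqkln ceb klvp
Final line count: 8

Answer: 8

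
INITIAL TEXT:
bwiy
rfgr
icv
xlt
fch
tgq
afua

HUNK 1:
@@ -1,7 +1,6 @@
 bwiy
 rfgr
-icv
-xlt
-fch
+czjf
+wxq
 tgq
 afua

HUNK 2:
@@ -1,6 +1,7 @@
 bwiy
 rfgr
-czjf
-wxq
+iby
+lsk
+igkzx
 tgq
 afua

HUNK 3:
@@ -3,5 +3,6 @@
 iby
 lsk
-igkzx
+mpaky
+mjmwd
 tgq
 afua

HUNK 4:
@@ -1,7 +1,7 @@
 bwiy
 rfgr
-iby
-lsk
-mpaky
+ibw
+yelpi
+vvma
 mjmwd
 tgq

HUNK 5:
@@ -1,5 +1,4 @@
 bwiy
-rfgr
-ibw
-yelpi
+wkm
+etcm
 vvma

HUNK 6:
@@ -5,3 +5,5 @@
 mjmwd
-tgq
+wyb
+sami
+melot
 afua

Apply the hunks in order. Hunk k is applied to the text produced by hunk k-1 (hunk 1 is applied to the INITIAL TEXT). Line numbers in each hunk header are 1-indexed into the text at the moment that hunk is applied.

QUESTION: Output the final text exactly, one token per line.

Answer: bwiy
wkm
etcm
vvma
mjmwd
wyb
sami
melot
afua

Derivation:
Hunk 1: at line 1 remove [icv,xlt,fch] add [czjf,wxq] -> 6 lines: bwiy rfgr czjf wxq tgq afua
Hunk 2: at line 1 remove [czjf,wxq] add [iby,lsk,igkzx] -> 7 lines: bwiy rfgr iby lsk igkzx tgq afua
Hunk 3: at line 3 remove [igkzx] add [mpaky,mjmwd] -> 8 lines: bwiy rfgr iby lsk mpaky mjmwd tgq afua
Hunk 4: at line 1 remove [iby,lsk,mpaky] add [ibw,yelpi,vvma] -> 8 lines: bwiy rfgr ibw yelpi vvma mjmwd tgq afua
Hunk 5: at line 1 remove [rfgr,ibw,yelpi] add [wkm,etcm] -> 7 lines: bwiy wkm etcm vvma mjmwd tgq afua
Hunk 6: at line 5 remove [tgq] add [wyb,sami,melot] -> 9 lines: bwiy wkm etcm vvma mjmwd wyb sami melot afua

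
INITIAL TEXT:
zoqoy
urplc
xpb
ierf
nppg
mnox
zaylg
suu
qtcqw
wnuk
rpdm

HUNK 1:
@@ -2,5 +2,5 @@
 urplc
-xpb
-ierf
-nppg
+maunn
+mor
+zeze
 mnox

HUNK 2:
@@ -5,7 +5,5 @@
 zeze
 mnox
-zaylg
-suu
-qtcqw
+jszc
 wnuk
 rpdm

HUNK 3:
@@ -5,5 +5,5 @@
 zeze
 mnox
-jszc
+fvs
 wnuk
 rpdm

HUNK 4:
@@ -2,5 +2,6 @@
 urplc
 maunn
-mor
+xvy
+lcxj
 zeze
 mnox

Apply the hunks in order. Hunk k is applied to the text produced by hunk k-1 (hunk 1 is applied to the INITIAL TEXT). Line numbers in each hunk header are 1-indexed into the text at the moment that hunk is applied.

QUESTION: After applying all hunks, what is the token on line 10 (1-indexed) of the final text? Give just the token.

Hunk 1: at line 2 remove [xpb,ierf,nppg] add [maunn,mor,zeze] -> 11 lines: zoqoy urplc maunn mor zeze mnox zaylg suu qtcqw wnuk rpdm
Hunk 2: at line 5 remove [zaylg,suu,qtcqw] add [jszc] -> 9 lines: zoqoy urplc maunn mor zeze mnox jszc wnuk rpdm
Hunk 3: at line 5 remove [jszc] add [fvs] -> 9 lines: zoqoy urplc maunn mor zeze mnox fvs wnuk rpdm
Hunk 4: at line 2 remove [mor] add [xvy,lcxj] -> 10 lines: zoqoy urplc maunn xvy lcxj zeze mnox fvs wnuk rpdm
Final line 10: rpdm

Answer: rpdm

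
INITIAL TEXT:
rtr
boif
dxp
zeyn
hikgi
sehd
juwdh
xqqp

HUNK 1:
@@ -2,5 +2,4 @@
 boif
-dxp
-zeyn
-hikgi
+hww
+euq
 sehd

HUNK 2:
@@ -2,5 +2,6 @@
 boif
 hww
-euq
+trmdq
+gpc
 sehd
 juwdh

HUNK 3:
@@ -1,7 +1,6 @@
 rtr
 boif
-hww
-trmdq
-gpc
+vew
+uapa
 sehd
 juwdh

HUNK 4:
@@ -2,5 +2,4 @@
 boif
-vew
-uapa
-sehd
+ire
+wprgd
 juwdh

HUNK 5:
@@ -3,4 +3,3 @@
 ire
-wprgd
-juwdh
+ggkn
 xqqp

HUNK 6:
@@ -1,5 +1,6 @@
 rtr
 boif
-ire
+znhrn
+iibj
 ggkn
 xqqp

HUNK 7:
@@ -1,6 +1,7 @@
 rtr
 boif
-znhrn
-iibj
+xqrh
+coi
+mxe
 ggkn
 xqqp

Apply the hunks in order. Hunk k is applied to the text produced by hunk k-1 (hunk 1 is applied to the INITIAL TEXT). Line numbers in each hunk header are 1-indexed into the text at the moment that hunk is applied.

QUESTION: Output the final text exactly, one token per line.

Answer: rtr
boif
xqrh
coi
mxe
ggkn
xqqp

Derivation:
Hunk 1: at line 2 remove [dxp,zeyn,hikgi] add [hww,euq] -> 7 lines: rtr boif hww euq sehd juwdh xqqp
Hunk 2: at line 2 remove [euq] add [trmdq,gpc] -> 8 lines: rtr boif hww trmdq gpc sehd juwdh xqqp
Hunk 3: at line 1 remove [hww,trmdq,gpc] add [vew,uapa] -> 7 lines: rtr boif vew uapa sehd juwdh xqqp
Hunk 4: at line 2 remove [vew,uapa,sehd] add [ire,wprgd] -> 6 lines: rtr boif ire wprgd juwdh xqqp
Hunk 5: at line 3 remove [wprgd,juwdh] add [ggkn] -> 5 lines: rtr boif ire ggkn xqqp
Hunk 6: at line 1 remove [ire] add [znhrn,iibj] -> 6 lines: rtr boif znhrn iibj ggkn xqqp
Hunk 7: at line 1 remove [znhrn,iibj] add [xqrh,coi,mxe] -> 7 lines: rtr boif xqrh coi mxe ggkn xqqp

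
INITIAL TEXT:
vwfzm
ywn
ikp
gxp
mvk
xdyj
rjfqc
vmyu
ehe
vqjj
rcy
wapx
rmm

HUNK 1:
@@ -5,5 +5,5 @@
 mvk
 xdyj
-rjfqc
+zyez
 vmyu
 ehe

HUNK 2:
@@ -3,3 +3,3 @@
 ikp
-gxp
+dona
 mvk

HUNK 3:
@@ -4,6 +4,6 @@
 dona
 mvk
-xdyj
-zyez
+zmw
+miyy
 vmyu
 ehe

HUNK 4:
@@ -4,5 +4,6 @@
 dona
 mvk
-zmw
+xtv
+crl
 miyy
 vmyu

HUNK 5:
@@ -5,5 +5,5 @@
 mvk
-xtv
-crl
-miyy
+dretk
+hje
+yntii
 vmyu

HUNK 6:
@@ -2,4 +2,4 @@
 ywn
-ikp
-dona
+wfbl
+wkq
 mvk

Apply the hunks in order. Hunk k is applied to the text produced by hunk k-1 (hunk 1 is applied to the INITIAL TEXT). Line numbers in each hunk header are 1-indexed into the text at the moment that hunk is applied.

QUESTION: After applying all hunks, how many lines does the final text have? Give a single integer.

Answer: 14

Derivation:
Hunk 1: at line 5 remove [rjfqc] add [zyez] -> 13 lines: vwfzm ywn ikp gxp mvk xdyj zyez vmyu ehe vqjj rcy wapx rmm
Hunk 2: at line 3 remove [gxp] add [dona] -> 13 lines: vwfzm ywn ikp dona mvk xdyj zyez vmyu ehe vqjj rcy wapx rmm
Hunk 3: at line 4 remove [xdyj,zyez] add [zmw,miyy] -> 13 lines: vwfzm ywn ikp dona mvk zmw miyy vmyu ehe vqjj rcy wapx rmm
Hunk 4: at line 4 remove [zmw] add [xtv,crl] -> 14 lines: vwfzm ywn ikp dona mvk xtv crl miyy vmyu ehe vqjj rcy wapx rmm
Hunk 5: at line 5 remove [xtv,crl,miyy] add [dretk,hje,yntii] -> 14 lines: vwfzm ywn ikp dona mvk dretk hje yntii vmyu ehe vqjj rcy wapx rmm
Hunk 6: at line 2 remove [ikp,dona] add [wfbl,wkq] -> 14 lines: vwfzm ywn wfbl wkq mvk dretk hje yntii vmyu ehe vqjj rcy wapx rmm
Final line count: 14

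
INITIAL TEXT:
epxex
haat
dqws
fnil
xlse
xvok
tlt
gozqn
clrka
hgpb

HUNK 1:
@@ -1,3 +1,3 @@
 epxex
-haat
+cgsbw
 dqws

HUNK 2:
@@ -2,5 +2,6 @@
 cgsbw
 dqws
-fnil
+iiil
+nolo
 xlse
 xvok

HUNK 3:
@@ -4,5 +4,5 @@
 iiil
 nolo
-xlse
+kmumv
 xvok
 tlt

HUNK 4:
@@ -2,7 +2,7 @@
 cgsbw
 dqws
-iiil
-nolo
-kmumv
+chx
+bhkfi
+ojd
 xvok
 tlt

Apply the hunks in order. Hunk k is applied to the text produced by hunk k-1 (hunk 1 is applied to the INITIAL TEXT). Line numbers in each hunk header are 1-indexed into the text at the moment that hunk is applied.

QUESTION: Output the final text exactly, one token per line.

Hunk 1: at line 1 remove [haat] add [cgsbw] -> 10 lines: epxex cgsbw dqws fnil xlse xvok tlt gozqn clrka hgpb
Hunk 2: at line 2 remove [fnil] add [iiil,nolo] -> 11 lines: epxex cgsbw dqws iiil nolo xlse xvok tlt gozqn clrka hgpb
Hunk 3: at line 4 remove [xlse] add [kmumv] -> 11 lines: epxex cgsbw dqws iiil nolo kmumv xvok tlt gozqn clrka hgpb
Hunk 4: at line 2 remove [iiil,nolo,kmumv] add [chx,bhkfi,ojd] -> 11 lines: epxex cgsbw dqws chx bhkfi ojd xvok tlt gozqn clrka hgpb

Answer: epxex
cgsbw
dqws
chx
bhkfi
ojd
xvok
tlt
gozqn
clrka
hgpb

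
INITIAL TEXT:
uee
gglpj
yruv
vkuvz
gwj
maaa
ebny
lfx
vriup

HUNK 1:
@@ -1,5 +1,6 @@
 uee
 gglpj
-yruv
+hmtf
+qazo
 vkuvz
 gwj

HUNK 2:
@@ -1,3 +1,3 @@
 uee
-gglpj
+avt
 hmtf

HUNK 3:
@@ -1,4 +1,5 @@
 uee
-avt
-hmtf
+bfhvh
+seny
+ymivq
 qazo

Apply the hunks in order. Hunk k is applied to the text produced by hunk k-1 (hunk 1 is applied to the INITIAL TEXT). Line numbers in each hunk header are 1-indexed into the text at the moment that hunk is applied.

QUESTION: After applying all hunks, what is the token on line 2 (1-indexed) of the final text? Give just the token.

Answer: bfhvh

Derivation:
Hunk 1: at line 1 remove [yruv] add [hmtf,qazo] -> 10 lines: uee gglpj hmtf qazo vkuvz gwj maaa ebny lfx vriup
Hunk 2: at line 1 remove [gglpj] add [avt] -> 10 lines: uee avt hmtf qazo vkuvz gwj maaa ebny lfx vriup
Hunk 3: at line 1 remove [avt,hmtf] add [bfhvh,seny,ymivq] -> 11 lines: uee bfhvh seny ymivq qazo vkuvz gwj maaa ebny lfx vriup
Final line 2: bfhvh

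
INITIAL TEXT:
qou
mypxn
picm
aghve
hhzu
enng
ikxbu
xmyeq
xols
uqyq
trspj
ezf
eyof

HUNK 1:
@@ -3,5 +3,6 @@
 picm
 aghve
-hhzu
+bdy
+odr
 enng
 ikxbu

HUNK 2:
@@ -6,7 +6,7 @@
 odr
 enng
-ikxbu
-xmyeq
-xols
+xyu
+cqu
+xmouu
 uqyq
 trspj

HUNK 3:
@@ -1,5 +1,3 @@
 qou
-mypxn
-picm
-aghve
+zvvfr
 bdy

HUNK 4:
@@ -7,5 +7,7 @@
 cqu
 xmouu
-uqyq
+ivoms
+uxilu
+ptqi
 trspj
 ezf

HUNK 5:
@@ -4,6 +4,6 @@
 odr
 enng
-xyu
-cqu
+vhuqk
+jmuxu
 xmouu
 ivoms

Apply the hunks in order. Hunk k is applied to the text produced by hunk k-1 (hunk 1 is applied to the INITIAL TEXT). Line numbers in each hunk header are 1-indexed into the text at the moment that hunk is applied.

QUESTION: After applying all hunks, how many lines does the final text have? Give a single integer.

Hunk 1: at line 3 remove [hhzu] add [bdy,odr] -> 14 lines: qou mypxn picm aghve bdy odr enng ikxbu xmyeq xols uqyq trspj ezf eyof
Hunk 2: at line 6 remove [ikxbu,xmyeq,xols] add [xyu,cqu,xmouu] -> 14 lines: qou mypxn picm aghve bdy odr enng xyu cqu xmouu uqyq trspj ezf eyof
Hunk 3: at line 1 remove [mypxn,picm,aghve] add [zvvfr] -> 12 lines: qou zvvfr bdy odr enng xyu cqu xmouu uqyq trspj ezf eyof
Hunk 4: at line 7 remove [uqyq] add [ivoms,uxilu,ptqi] -> 14 lines: qou zvvfr bdy odr enng xyu cqu xmouu ivoms uxilu ptqi trspj ezf eyof
Hunk 5: at line 4 remove [xyu,cqu] add [vhuqk,jmuxu] -> 14 lines: qou zvvfr bdy odr enng vhuqk jmuxu xmouu ivoms uxilu ptqi trspj ezf eyof
Final line count: 14

Answer: 14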